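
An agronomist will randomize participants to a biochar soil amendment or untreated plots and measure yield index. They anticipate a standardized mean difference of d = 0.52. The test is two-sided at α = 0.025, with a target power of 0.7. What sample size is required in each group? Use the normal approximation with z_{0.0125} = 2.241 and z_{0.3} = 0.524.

n = 57 per group

For two independent groups with equal n: n = 2·((z_{α/2} + z_β) / d)².
z_{α/2} + z_β = 2.241 + 0.524 = 2.765.
n = 2 × (2.765 / 0.52)² = 2 × 5.317² = 2 × 28.27 = 56.5.
Round up to the next whole participant.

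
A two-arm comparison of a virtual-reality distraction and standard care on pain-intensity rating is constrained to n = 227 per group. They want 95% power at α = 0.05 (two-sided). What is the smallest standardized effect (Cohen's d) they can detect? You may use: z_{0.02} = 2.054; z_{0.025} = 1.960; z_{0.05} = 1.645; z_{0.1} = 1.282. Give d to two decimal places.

d_min ≈ 0.34

For two independent groups of n = 227 each: d_min = (z_{α/2} + z_β)·√(2/n).
z-sum = 1.960 + 1.645 = 3.605.
d_min = 3.605 × √(2/227) = 3.605 × 0.0939 = 0.338.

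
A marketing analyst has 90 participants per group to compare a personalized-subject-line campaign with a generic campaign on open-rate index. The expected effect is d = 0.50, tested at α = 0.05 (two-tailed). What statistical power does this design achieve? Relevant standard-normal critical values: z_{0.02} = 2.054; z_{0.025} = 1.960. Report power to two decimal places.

power ≈ 0.92

For two equal groups, power = Φ(d·√(n/2) − z_{α/2}).
d·√(n/2) = 0.50 × √(90/2) = 0.50 × 6.708 = 3.354.
z_β = 3.354 − 1.960 = 1.394.
Power = Φ(1.394) = 0.918.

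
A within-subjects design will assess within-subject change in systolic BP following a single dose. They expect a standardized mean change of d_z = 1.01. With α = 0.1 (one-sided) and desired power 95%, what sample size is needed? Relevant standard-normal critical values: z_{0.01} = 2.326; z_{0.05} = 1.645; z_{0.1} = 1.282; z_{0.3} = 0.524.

n = 9 pairs

For a paired (one-sample on differences) test: n = ((z_{α} + z_β) / d)².
z_{α} + z_β = 1.282 + 1.645 = 2.927.
n = (2.927 / 1.01)² = 2.898² = 8.40.
Round up.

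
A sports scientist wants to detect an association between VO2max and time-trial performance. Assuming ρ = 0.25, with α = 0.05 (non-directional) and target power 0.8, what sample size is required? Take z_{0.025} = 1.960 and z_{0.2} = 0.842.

n = 124

Fisher's z: C = ½·ln((1+r)/(1−r)) = ½·ln(1.6667) = 0.2554.
n = ((z_{α/2} + z_β)/C)² + 3.
(1.960 + 0.842) / 0.2554 = 2.802 / 0.2554 = 10.971.
n = 10.971² + 3 = 120.36 + 3 = 123.4.
Round up.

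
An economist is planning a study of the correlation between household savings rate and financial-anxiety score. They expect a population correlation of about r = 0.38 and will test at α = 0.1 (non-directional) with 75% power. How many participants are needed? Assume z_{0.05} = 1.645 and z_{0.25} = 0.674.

Fisher's z: C = ½·ln((1+r)/(1−r)) = ½·ln(2.2258) = 0.4001.
n = ((z_{α/2} + z_β)/C)² + 3.
(1.645 + 0.674) / 0.4001 = 2.319 / 0.4001 = 5.796.
n = 5.796² + 3 = 33.59 + 3 = 36.6.
Round up.

n = 37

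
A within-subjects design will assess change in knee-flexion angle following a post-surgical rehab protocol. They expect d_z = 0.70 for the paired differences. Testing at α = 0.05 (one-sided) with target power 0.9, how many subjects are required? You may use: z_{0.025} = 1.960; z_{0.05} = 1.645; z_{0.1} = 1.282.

n = 18 pairs

For a paired (one-sample on differences) test: n = ((z_{α} + z_β) / d)².
z_{α} + z_β = 1.645 + 1.282 = 2.927.
n = (2.927 / 0.70)² = 4.181² = 17.48.
Round up.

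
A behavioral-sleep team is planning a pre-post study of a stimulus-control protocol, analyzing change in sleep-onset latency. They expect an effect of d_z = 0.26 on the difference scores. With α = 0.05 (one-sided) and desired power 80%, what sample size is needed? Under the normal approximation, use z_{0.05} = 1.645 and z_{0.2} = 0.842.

n = 92 pairs

For a paired (one-sample on differences) test: n = ((z_{α} + z_β) / d)².
z_{α} + z_β = 1.645 + 0.842 = 2.487.
n = (2.487 / 0.26)² = 9.565² = 91.50.
Round up.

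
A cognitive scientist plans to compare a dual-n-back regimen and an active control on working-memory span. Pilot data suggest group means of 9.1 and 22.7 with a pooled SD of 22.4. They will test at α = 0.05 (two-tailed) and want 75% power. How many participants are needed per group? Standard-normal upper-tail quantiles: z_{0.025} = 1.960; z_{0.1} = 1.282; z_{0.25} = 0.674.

n = 38 per group

Cohen's d = |M₁ − M₂| / SD_pooled = |9.1 − 22.7| / 22.4 = 13.6 / 22.4 = 0.607.
For two independent groups with equal n: n = 2·((z_{α/2} + z_β) / d)².
z_{α/2} + z_β = 1.960 + 0.674 = 2.634.
n = 2 × (2.634 / 0.607)² = 2 × 4.339² = 2 × 18.83 = 37.7.
Round up to the next whole participant.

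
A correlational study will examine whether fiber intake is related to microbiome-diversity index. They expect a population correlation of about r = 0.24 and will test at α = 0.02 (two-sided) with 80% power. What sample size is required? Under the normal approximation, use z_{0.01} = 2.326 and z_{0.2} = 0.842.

Fisher's z: C = ½·ln((1+r)/(1−r)) = ½·ln(1.6316) = 0.2448.
n = ((z_{α/2} + z_β)/C)² + 3.
(2.326 + 0.842) / 0.2448 = 3.168 / 0.2448 = 12.941.
n = 12.941² + 3 = 167.47 + 3 = 170.5.
Round up.

n = 171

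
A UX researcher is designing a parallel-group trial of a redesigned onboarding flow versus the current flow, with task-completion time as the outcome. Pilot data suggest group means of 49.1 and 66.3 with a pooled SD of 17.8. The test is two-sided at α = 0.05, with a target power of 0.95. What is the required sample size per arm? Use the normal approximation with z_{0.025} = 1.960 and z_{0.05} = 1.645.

Cohen's d = |M₁ − M₂| / SD_pooled = |49.1 − 66.3| / 17.8 = 17.2 / 17.8 = 0.966.
For two independent groups with equal n: n = 2·((z_{α/2} + z_β) / d)².
z_{α/2} + z_β = 1.960 + 1.645 = 3.605.
n = 2 × (3.605 / 0.966)² = 2 × 3.732² = 2 × 13.93 = 27.9.
Round up to the next whole participant.

n = 28 per group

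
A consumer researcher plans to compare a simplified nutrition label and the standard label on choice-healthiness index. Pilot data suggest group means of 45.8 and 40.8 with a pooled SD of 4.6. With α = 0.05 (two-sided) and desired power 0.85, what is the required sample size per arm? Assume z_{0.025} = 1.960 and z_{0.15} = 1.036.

n = 16 per group

Cohen's d = |M₁ − M₂| / SD_pooled = |45.8 − 40.8| / 4.6 = 5.0 / 4.6 = 1.087.
For two independent groups with equal n: n = 2·((z_{α/2} + z_β) / d)².
z_{α/2} + z_β = 1.960 + 1.036 = 2.996.
n = 2 × (2.996 / 1.087)² = 2 × 2.756² = 2 × 7.60 = 15.2.
Round up to the next whole participant.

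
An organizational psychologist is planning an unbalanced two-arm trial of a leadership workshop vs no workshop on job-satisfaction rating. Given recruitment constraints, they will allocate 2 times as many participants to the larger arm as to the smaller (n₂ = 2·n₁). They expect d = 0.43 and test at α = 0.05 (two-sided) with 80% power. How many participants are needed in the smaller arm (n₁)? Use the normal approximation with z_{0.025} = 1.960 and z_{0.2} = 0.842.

With allocation ratio k = n₂/n₁ = 2, Var(x̄₁−x̄₂) = σ²(1/n₁ + 1/(k·n₁)) = σ²·(k+1)/(k·n₁).
So n₁ = (1 + 1/k)·((z_{α/2} + z_β)/d)² = 1.500 × (2.802/0.43)².
n₁ = 1.500 × 42.46 = 63.7.
Round up: n₁ = 64, giving n₂ = 2 × 64 = 128.

n₁ = 64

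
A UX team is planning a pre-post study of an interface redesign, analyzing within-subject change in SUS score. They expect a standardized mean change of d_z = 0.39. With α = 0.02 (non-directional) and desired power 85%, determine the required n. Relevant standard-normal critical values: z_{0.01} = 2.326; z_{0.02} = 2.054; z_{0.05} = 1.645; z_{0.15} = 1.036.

For a paired (one-sample on differences) test: n = ((z_{α/2} + z_β) / d)².
z_{α/2} + z_β = 2.326 + 1.036 = 3.362.
n = (3.362 / 0.39)² = 8.621² = 74.31.
Round up.

n = 75 pairs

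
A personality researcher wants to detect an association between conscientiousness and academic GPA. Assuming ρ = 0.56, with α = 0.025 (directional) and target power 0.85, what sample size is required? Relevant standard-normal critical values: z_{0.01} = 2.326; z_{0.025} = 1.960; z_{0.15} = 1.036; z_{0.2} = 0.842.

Fisher's z: C = ½·ln((1+r)/(1−r)) = ½·ln(3.5455) = 0.6328.
n = ((z_{α} + z_β)/C)² + 3.
(1.960 + 1.036) / 0.6328 = 2.996 / 0.6328 = 4.735.
n = 4.735² + 3 = 22.42 + 3 = 25.4.
Round up.

n = 26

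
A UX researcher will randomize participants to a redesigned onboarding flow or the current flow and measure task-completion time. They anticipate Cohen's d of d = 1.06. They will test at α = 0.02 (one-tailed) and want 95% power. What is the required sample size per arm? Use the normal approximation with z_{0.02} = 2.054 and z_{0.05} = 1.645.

For two independent groups with equal n: n = 2·((z_{α} + z_β) / d)².
z_{α} + z_β = 2.054 + 1.645 = 3.699.
n = 2 × (3.699 / 1.06)² = 2 × 3.490² = 2 × 12.18 = 24.4.
Round up to the next whole participant.

n = 25 per group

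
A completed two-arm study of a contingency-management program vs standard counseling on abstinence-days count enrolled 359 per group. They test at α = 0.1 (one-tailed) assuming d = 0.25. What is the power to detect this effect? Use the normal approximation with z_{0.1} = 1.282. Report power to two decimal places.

power ≈ 0.98

For two equal groups, power = Φ(d·√(n/2) − z_{α}).
d·√(n/2) = 0.25 × √(359/2) = 0.25 × 13.398 = 3.349.
z_β = 3.349 − 1.282 = 2.067.
Power = Φ(2.067) = 0.981.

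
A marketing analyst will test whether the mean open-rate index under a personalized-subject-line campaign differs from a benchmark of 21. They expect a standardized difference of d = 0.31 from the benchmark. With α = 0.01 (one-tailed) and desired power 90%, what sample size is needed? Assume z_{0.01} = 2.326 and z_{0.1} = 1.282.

n = 136

For a one-sample test: n = ((z_{α} + z_β) / d)².
z_{α} + z_β = 2.326 + 1.282 = 3.608.
n = (3.608 / 0.31)² = 11.639² = 135.46.
Round up.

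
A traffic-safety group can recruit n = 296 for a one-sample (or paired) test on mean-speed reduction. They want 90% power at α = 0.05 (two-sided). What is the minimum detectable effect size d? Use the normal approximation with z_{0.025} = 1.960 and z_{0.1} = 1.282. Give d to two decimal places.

d_min ≈ 0.19

For a single sample (or paired design) of n = 296: d_min = (z_{α/2} + z_β)/√n.
z-sum = 1.960 + 1.282 = 3.242.
d_min = 3.242 / √296 = 3.242 / 17.205 = 0.188.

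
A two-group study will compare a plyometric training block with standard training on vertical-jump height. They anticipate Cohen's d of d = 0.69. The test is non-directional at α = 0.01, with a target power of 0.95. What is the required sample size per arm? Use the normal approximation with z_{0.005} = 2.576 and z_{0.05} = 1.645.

For two independent groups with equal n: n = 2·((z_{α/2} + z_β) / d)².
z_{α/2} + z_β = 2.576 + 1.645 = 4.221.
n = 2 × (4.221 / 0.69)² = 2 × 6.117² = 2 × 37.42 = 74.8.
Round up to the next whole participant.

n = 75 per group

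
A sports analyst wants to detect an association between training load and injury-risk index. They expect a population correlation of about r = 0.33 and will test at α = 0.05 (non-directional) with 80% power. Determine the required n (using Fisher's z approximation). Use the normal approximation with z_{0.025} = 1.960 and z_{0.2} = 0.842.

Fisher's z: C = ½·ln((1+r)/(1−r)) = ½·ln(1.9851) = 0.3428.
n = ((z_{α/2} + z_β)/C)² + 3.
(1.960 + 0.842) / 0.3428 = 2.802 / 0.3428 = 8.174.
n = 8.174² + 3 = 66.81 + 3 = 69.8.
Round up.

n = 70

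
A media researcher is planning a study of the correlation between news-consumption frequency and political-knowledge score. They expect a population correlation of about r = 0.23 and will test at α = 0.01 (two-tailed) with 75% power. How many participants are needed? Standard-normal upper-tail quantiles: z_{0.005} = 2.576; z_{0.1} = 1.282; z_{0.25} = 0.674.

n = 196

Fisher's z: C = ½·ln((1+r)/(1−r)) = ½·ln(1.5974) = 0.2342.
n = ((z_{α/2} + z_β)/C)² + 3.
(2.576 + 0.674) / 0.2342 = 3.250 / 0.2342 = 13.877.
n = 13.877² + 3 = 192.57 + 3 = 195.6.
Round up.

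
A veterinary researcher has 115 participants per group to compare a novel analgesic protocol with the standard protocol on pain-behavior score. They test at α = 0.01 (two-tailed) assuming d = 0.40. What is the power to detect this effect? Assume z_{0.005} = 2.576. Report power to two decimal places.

For two equal groups, power = Φ(d·√(n/2) − z_{α/2}).
d·√(n/2) = 0.40 × √(115/2) = 0.40 × 7.583 = 3.033.
z_β = 3.033 − 2.576 = 0.457.
Power = Φ(0.457) = 0.676.

power ≈ 0.68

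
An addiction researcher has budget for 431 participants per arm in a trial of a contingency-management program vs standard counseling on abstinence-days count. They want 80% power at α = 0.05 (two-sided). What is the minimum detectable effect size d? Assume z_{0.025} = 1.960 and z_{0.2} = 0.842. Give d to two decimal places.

For two independent groups of n = 431 each: d_min = (z_{α/2} + z_β)·√(2/n).
z-sum = 1.960 + 0.842 = 2.802.
d_min = 2.802 × √(2/431) = 2.802 × 0.0681 = 0.191.

d_min ≈ 0.19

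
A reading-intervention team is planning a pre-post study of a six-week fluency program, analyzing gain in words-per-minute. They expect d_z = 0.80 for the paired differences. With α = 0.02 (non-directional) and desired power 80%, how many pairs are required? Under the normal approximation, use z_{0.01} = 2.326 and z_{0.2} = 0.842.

n = 16 pairs

For a paired (one-sample on differences) test: n = ((z_{α/2} + z_β) / d)².
z_{α/2} + z_β = 2.326 + 0.842 = 3.168.
n = (3.168 / 0.80)² = 3.960² = 15.68.
Round up.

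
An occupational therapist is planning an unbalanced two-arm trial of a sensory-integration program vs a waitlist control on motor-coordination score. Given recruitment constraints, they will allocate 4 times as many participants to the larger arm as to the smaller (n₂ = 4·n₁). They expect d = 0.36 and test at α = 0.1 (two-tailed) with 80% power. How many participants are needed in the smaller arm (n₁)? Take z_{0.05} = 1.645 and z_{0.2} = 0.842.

With allocation ratio k = n₂/n₁ = 4, Var(x̄₁−x̄₂) = σ²(1/n₁ + 1/(k·n₁)) = σ²·(k+1)/(k·n₁).
So n₁ = (1 + 1/k)·((z_{α/2} + z_β)/d)² = 1.250 × (2.487/0.36)².
n₁ = 1.250 × 47.73 = 59.7.
Round up: n₁ = 60, giving n₂ = 4 × 60 = 240.

n₁ = 60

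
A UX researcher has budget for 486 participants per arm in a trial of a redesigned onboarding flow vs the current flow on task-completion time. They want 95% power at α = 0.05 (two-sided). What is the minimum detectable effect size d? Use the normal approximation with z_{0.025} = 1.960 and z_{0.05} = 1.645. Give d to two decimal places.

For two independent groups of n = 486 each: d_min = (z_{α/2} + z_β)·√(2/n).
z-sum = 1.960 + 1.645 = 3.605.
d_min = 3.605 × √(2/486) = 3.605 × 0.0642 = 0.231.

d_min ≈ 0.23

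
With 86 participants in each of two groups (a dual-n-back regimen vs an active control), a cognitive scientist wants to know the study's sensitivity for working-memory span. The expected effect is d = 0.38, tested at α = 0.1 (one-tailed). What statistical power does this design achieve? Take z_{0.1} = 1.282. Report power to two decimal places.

power ≈ 0.89

For two equal groups, power = Φ(d·√(n/2) − z_{α}).
d·√(n/2) = 0.38 × √(86/2) = 0.38 × 6.557 = 2.492.
z_β = 2.492 − 1.282 = 1.210.
Power = Φ(1.210) = 0.887.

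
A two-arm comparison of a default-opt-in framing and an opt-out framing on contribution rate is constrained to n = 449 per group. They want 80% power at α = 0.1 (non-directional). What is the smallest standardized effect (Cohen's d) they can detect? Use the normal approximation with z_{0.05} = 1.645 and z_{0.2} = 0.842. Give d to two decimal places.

d_min ≈ 0.17

For two independent groups of n = 449 each: d_min = (z_{α/2} + z_β)·√(2/n).
z-sum = 1.645 + 0.842 = 2.487.
d_min = 2.487 × √(2/449) = 2.487 × 0.0667 = 0.166.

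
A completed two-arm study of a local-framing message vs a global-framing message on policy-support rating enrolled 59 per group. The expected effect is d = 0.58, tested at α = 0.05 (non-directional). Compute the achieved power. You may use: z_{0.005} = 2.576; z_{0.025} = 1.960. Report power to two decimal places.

power ≈ 0.88

For two equal groups, power = Φ(d·√(n/2) − z_{α/2}).
d·√(n/2) = 0.58 × √(59/2) = 0.58 × 5.431 = 3.150.
z_β = 3.150 − 1.960 = 1.190.
Power = Φ(1.190) = 0.883.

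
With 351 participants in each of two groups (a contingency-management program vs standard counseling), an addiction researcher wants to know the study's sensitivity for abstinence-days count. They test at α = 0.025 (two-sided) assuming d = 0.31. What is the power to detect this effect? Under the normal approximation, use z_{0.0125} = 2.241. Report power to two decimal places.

For two equal groups, power = Φ(d·√(n/2) − z_{α/2}).
d·√(n/2) = 0.31 × √(351/2) = 0.31 × 13.248 = 4.107.
z_β = 4.107 − 2.241 = 1.866.
Power = Φ(1.866) = 0.969.

power ≈ 0.97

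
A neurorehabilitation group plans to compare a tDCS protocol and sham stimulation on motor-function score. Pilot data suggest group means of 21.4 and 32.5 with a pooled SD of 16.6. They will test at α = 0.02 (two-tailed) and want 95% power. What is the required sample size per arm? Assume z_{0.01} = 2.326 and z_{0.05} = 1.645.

n = 71 per group

Cohen's d = |M₁ − M₂| / SD_pooled = |21.4 − 32.5| / 16.6 = 11.1 / 16.6 = 0.669.
For two independent groups with equal n: n = 2·((z_{α/2} + z_β) / d)².
z_{α/2} + z_β = 2.326 + 1.645 = 3.971.
n = 2 × (3.971 / 0.669)² = 2 × 5.936² = 2 × 35.23 = 70.5.
Round up to the next whole participant.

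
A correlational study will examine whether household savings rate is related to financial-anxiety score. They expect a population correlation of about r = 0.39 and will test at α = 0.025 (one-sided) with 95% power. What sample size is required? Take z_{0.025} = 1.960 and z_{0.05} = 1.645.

n = 80

Fisher's z: C = ½·ln((1+r)/(1−r)) = ½·ln(2.2787) = 0.4118.
n = ((z_{α} + z_β)/C)² + 3.
(1.960 + 1.645) / 0.4118 = 3.605 / 0.4118 = 8.754.
n = 8.754² + 3 = 76.64 + 3 = 79.6.
Round up.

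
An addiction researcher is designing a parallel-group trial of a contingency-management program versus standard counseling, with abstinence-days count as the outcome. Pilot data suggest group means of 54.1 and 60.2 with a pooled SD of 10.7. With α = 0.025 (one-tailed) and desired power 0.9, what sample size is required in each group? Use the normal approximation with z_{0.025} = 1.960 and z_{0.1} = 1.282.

Cohen's d = |M₁ − M₂| / SD_pooled = |54.1 − 60.2| / 10.7 = 6.1 / 10.7 = 0.570.
For two independent groups with equal n: n = 2·((z_{α} + z_β) / d)².
z_{α} + z_β = 1.960 + 1.282 = 3.242.
n = 2 × (3.242 / 0.570)² = 2 × 5.688² = 2 × 32.35 = 64.7.
Round up to the next whole participant.

n = 65 per group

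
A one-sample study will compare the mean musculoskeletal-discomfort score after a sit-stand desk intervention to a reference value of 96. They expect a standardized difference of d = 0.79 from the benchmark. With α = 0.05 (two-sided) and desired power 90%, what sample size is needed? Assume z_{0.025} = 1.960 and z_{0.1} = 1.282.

For a one-sample test: n = ((z_{α/2} + z_β) / d)².
z_{α/2} + z_β = 1.960 + 1.282 = 3.242.
n = (3.242 / 0.79)² = 4.104² = 16.84.
Round up.

n = 17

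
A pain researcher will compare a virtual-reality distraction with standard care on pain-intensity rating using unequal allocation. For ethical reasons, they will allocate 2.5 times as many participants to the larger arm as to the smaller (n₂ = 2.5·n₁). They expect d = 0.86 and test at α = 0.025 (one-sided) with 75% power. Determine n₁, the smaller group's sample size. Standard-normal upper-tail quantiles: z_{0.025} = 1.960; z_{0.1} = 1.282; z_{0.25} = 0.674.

n₁ = 14

With allocation ratio k = n₂/n₁ = 2.5, Var(x̄₁−x̄₂) = σ²(1/n₁ + 1/(k·n₁)) = σ²·(k+1)/(k·n₁).
So n₁ = (1 + 1/k)·((z_{α} + z_β)/d)² = 1.400 × (2.634/0.86)².
n₁ = 1.400 × 9.38 = 13.1.
Round up: n₁ = 14, giving n₂ = 2.5 × 14 = 35.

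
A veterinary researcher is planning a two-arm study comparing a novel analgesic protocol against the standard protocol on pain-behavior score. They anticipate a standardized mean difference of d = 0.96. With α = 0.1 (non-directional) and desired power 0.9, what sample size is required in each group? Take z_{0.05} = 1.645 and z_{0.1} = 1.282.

For two independent groups with equal n: n = 2·((z_{α/2} + z_β) / d)².
z_{α/2} + z_β = 1.645 + 1.282 = 2.927.
n = 2 × (2.927 / 0.96)² = 2 × 3.049² = 2 × 9.30 = 18.6.
Round up to the next whole participant.

n = 19 per group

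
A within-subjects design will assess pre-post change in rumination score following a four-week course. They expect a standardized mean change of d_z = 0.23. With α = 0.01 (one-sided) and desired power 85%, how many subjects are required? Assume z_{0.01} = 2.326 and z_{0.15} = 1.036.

n = 214 pairs

For a paired (one-sample on differences) test: n = ((z_{α} + z_β) / d)².
z_{α} + z_β = 2.326 + 1.036 = 3.362.
n = (3.362 / 0.23)² = 14.617² = 213.67.
Round up.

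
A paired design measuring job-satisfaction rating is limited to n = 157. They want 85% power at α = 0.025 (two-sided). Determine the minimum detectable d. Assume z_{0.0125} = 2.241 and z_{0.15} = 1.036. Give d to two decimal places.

For a single sample (or paired design) of n = 157: d_min = (z_{α/2} + z_β)/√n.
z-sum = 2.241 + 1.036 = 3.277.
d_min = 3.277 / √157 = 3.277 / 12.530 = 0.262.

d_min ≈ 0.26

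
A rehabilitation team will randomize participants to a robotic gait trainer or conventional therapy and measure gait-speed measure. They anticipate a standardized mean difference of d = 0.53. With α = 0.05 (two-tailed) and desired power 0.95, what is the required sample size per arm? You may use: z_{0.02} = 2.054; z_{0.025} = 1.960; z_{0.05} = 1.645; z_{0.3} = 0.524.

n = 93 per group

For two independent groups with equal n: n = 2·((z_{α/2} + z_β) / d)².
z_{α/2} + z_β = 1.960 + 1.645 = 3.605.
n = 2 × (3.605 / 0.53)² = 2 × 6.802² = 2 × 46.27 = 92.5.
Round up to the next whole participant.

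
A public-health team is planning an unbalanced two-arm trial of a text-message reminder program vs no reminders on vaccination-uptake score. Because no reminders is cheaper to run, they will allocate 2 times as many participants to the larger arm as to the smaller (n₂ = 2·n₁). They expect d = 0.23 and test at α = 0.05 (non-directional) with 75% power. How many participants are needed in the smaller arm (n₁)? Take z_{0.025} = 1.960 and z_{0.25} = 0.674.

n₁ = 197

With allocation ratio k = n₂/n₁ = 2, Var(x̄₁−x̄₂) = σ²(1/n₁ + 1/(k·n₁)) = σ²·(k+1)/(k·n₁).
So n₁ = (1 + 1/k)·((z_{α/2} + z_β)/d)² = 1.500 × (2.634/0.23)².
n₁ = 1.500 × 131.15 = 196.7.
Round up: n₁ = 197, giving n₂ = 2 × 197 = 394.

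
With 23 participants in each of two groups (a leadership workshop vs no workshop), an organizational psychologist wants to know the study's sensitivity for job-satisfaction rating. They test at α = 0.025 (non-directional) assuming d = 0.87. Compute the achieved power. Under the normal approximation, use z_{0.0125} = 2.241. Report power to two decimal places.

power ≈ 0.76

For two equal groups, power = Φ(d·√(n/2) − z_{α/2}).
d·√(n/2) = 0.87 × √(23/2) = 0.87 × 3.391 = 2.950.
z_β = 2.950 − 2.241 = 0.709.
Power = Φ(0.709) = 0.761.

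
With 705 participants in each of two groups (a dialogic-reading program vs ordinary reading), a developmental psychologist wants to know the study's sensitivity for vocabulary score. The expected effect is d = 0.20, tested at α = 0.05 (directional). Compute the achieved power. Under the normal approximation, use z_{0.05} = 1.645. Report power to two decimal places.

For two equal groups, power = Φ(d·√(n/2) − z_{α}).
d·√(n/2) = 0.20 × √(705/2) = 0.20 × 18.775 = 3.755.
z_β = 3.755 − 1.645 = 2.110.
Power = Φ(2.110) = 0.983.

power ≈ 0.98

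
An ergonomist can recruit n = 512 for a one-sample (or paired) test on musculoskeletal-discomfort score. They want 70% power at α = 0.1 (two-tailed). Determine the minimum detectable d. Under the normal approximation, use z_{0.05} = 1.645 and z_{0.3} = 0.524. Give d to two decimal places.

d_min ≈ 0.10

For a single sample (or paired design) of n = 512: d_min = (z_{α/2} + z_β)/√n.
z-sum = 1.645 + 0.524 = 2.169.
d_min = 2.169 / √512 = 2.169 / 22.627 = 0.096.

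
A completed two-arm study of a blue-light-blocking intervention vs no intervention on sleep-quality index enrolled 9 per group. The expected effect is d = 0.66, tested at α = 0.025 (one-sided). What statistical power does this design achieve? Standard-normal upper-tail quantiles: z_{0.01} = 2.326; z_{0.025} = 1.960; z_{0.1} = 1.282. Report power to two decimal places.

For two equal groups, power = Φ(d·√(n/2) − z_{α}).
d·√(n/2) = 0.66 × √(9/2) = 0.66 × 2.121 = 1.400.
z_β = 1.400 − 1.960 = -0.560.
Power = Φ(-0.560) = 0.288.

power ≈ 0.29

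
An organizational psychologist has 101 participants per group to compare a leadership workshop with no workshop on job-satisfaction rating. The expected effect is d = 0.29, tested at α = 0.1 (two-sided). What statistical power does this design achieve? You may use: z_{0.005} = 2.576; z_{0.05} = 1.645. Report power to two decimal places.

For two equal groups, power = Φ(d·√(n/2) − z_{α/2}).
d·√(n/2) = 0.29 × √(101/2) = 0.29 × 7.106 = 2.061.
z_β = 2.061 − 1.645 = 0.416.
Power = Φ(0.416) = 0.661.

power ≈ 0.66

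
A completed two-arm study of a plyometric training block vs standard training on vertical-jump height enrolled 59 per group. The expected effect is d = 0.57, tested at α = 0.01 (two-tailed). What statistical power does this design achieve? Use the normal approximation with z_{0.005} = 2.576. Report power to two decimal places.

For two equal groups, power = Φ(d·√(n/2) − z_{α/2}).
d·√(n/2) = 0.57 × √(59/2) = 0.57 × 5.431 = 3.096.
z_β = 3.096 − 2.576 = 0.520.
Power = Φ(0.520) = 0.698.

power ≈ 0.70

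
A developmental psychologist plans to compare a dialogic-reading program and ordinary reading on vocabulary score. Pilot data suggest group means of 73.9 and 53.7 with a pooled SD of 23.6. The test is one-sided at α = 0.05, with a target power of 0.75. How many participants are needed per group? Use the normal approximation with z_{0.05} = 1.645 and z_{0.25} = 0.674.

n = 15 per group

Cohen's d = |M₁ − M₂| / SD_pooled = |73.9 − 53.7| / 23.6 = 20.2 / 23.6 = 0.856.
For two independent groups with equal n: n = 2·((z_{α} + z_β) / d)².
z_{α} + z_β = 1.645 + 0.674 = 2.319.
n = 2 × (2.319 / 0.856)² = 2 × 2.709² = 2 × 7.34 = 14.7.
Round up to the next whole participant.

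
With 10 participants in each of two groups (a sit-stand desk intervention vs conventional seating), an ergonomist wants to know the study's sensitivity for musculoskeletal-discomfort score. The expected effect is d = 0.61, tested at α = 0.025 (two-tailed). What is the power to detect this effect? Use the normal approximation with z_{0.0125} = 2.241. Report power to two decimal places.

power ≈ 0.19

For two equal groups, power = Φ(d·√(n/2) − z_{α/2}).
d·√(n/2) = 0.61 × √(10/2) = 0.61 × 2.236 = 1.364.
z_β = 1.364 − 2.241 = -0.877.
Power = Φ(-0.877) = 0.190.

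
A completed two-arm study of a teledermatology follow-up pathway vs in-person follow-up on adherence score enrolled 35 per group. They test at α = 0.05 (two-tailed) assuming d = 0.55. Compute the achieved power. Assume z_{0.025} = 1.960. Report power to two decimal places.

power ≈ 0.63

For two equal groups, power = Φ(d·√(n/2) − z_{α/2}).
d·√(n/2) = 0.55 × √(35/2) = 0.55 × 4.183 = 2.301.
z_β = 2.301 − 1.960 = 0.341.
Power = Φ(0.341) = 0.633.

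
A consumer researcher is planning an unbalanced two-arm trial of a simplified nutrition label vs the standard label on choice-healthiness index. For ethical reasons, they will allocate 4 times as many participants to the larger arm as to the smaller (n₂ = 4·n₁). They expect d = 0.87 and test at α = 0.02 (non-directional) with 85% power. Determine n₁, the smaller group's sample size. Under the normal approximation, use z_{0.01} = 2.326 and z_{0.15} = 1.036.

With allocation ratio k = n₂/n₁ = 4, Var(x̄₁−x̄₂) = σ²(1/n₁ + 1/(k·n₁)) = σ²·(k+1)/(k·n₁).
So n₁ = (1 + 1/k)·((z_{α/2} + z_β)/d)² = 1.250 × (3.362/0.87)².
n₁ = 1.250 × 14.93 = 18.7.
Round up: n₁ = 19, giving n₂ = 4 × 19 = 76.

n₁ = 19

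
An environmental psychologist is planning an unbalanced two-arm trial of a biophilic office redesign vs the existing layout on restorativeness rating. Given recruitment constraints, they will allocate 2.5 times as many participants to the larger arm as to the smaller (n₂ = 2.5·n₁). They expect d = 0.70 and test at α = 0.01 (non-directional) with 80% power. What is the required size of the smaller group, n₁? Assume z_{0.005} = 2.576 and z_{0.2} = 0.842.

n₁ = 34

With allocation ratio k = n₂/n₁ = 2.5, Var(x̄₁−x̄₂) = σ²(1/n₁ + 1/(k·n₁)) = σ²·(k+1)/(k·n₁).
So n₁ = (1 + 1/k)·((z_{α/2} + z_β)/d)² = 1.400 × (3.418/0.70)².
n₁ = 1.400 × 23.84 = 33.4.
Round up: n₁ = 34, giving n₂ = 2.5 × 34 = 85.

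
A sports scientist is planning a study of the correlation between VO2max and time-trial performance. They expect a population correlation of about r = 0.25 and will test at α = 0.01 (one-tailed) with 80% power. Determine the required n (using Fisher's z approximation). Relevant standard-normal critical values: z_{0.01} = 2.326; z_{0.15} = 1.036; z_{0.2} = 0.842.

n = 157

Fisher's z: C = ½·ln((1+r)/(1−r)) = ½·ln(1.6667) = 0.2554.
n = ((z_{α} + z_β)/C)² + 3.
(2.326 + 0.842) / 0.2554 = 3.168 / 0.2554 = 12.404.
n = 12.404² + 3 = 153.86 + 3 = 156.9.
Round up.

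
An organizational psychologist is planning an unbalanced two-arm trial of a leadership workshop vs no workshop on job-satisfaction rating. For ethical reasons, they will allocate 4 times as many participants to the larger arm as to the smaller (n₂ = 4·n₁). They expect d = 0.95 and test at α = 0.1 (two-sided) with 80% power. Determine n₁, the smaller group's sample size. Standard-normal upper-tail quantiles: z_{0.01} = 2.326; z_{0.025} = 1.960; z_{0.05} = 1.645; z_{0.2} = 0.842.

With allocation ratio k = n₂/n₁ = 4, Var(x̄₁−x̄₂) = σ²(1/n₁ + 1/(k·n₁)) = σ²·(k+1)/(k·n₁).
So n₁ = (1 + 1/k)·((z_{α/2} + z_β)/d)² = 1.250 × (2.487/0.95)².
n₁ = 1.250 × 6.85 = 8.6.
Round up: n₁ = 9, giving n₂ = 4 × 9 = 36.

n₁ = 9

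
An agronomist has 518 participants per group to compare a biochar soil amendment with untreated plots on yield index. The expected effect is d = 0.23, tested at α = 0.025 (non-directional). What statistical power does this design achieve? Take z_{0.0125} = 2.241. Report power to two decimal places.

For two equal groups, power = Φ(d·√(n/2) − z_{α/2}).
d·√(n/2) = 0.23 × √(518/2) = 0.23 × 16.093 = 3.701.
z_β = 3.701 − 2.241 = 1.460.
Power = Φ(1.460) = 0.928.

power ≈ 0.93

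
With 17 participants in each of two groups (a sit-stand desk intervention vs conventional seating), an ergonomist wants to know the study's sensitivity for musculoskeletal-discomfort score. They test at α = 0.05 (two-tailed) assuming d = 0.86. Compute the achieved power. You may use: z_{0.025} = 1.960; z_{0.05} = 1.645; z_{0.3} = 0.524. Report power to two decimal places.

For two equal groups, power = Φ(d·√(n/2) − z_{α/2}).
d·√(n/2) = 0.86 × √(17/2) = 0.86 × 2.915 = 2.507.
z_β = 2.507 − 1.960 = 0.547.
Power = Φ(0.547) = 0.708.

power ≈ 0.71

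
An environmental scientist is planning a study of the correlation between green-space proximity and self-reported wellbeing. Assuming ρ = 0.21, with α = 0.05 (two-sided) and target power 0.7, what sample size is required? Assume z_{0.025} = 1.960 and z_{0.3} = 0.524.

n = 139

Fisher's z: C = ½·ln((1+r)/(1−r)) = ½·ln(1.5316) = 0.2132.
n = ((z_{α/2} + z_β)/C)² + 3.
(1.960 + 0.524) / 0.2132 = 2.484 / 0.2132 = 11.651.
n = 11.651² + 3 = 135.75 + 3 = 138.7.
Round up.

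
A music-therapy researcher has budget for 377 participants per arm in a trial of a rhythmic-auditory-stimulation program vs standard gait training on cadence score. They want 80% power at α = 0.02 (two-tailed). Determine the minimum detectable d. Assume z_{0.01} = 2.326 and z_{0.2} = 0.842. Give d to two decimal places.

For two independent groups of n = 377 each: d_min = (z_{α/2} + z_β)·√(2/n).
z-sum = 2.326 + 0.842 = 3.168.
d_min = 3.168 × √(2/377) = 3.168 × 0.0728 = 0.231.

d_min ≈ 0.23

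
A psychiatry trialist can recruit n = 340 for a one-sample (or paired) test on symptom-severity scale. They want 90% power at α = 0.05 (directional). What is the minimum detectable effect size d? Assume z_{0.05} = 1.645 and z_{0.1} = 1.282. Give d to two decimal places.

For a single sample (or paired design) of n = 340: d_min = (z_{α} + z_β)/√n.
z-sum = 1.645 + 1.282 = 2.927.
d_min = 2.927 / √340 = 2.927 / 18.439 = 0.159.

d_min ≈ 0.16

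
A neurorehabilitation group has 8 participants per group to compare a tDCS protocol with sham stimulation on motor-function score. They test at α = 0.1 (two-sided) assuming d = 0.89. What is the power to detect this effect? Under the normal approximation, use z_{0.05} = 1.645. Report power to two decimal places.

For two equal groups, power = Φ(d·√(n/2) − z_{α/2}).
d·√(n/2) = 0.89 × √(8/2) = 0.89 × 2.000 = 1.780.
z_β = 1.780 − 1.645 = 0.135.
Power = Φ(0.135) = 0.554.

power ≈ 0.55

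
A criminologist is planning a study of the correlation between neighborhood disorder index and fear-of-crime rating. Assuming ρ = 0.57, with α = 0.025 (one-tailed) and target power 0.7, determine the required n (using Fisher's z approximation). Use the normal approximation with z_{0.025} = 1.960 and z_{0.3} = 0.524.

n = 18

Fisher's z: C = ½·ln((1+r)/(1−r)) = ½·ln(3.6512) = 0.6475.
n = ((z_{α} + z_β)/C)² + 3.
(1.960 + 0.524) / 0.6475 = 2.484 / 0.6475 = 3.836.
n = 3.836² + 3 = 14.72 + 3 = 17.7.
Round up.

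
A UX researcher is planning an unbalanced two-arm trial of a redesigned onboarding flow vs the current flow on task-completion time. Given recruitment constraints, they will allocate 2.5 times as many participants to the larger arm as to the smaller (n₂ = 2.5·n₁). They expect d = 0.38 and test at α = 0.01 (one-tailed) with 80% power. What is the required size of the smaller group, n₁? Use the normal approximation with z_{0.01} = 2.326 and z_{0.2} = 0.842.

n₁ = 98

With allocation ratio k = n₂/n₁ = 2.5, Var(x̄₁−x̄₂) = σ²(1/n₁ + 1/(k·n₁)) = σ²·(k+1)/(k·n₁).
So n₁ = (1 + 1/k)·((z_{α} + z_β)/d)² = 1.400 × (3.168/0.38)².
n₁ = 1.400 × 69.50 = 97.3.
Round up: n₁ = 98, giving n₂ = 2.5 × 98 = 245.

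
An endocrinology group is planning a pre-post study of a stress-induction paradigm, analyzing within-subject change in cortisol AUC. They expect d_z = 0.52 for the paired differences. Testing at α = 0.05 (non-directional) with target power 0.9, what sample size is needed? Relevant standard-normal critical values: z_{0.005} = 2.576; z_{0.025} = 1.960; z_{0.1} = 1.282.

n = 39 pairs

For a paired (one-sample on differences) test: n = ((z_{α/2} + z_β) / d)².
z_{α/2} + z_β = 1.960 + 1.282 = 3.242.
n = (3.242 / 0.52)² = 6.235² = 38.87.
Round up.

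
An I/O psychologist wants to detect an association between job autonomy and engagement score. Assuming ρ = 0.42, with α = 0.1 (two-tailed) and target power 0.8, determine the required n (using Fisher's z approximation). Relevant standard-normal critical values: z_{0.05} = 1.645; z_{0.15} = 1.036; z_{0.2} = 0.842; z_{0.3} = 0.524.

n = 34

Fisher's z: C = ½·ln((1+r)/(1−r)) = ½·ln(2.4483) = 0.4477.
n = ((z_{α/2} + z_β)/C)² + 3.
(1.645 + 0.842) / 0.4477 = 2.487 / 0.4477 = 5.555.
n = 5.555² + 3 = 30.86 + 3 = 33.9.
Round up.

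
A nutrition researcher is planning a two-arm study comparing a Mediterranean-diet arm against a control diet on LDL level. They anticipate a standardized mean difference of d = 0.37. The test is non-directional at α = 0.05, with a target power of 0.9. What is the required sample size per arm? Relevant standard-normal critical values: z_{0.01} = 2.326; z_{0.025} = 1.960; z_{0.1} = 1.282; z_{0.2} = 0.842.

n = 154 per group

For two independent groups with equal n: n = 2·((z_{α/2} + z_β) / d)².
z_{α/2} + z_β = 1.960 + 1.282 = 3.242.
n = 2 × (3.242 / 0.37)² = 2 × 8.762² = 2 × 76.78 = 153.6.
Round up to the next whole participant.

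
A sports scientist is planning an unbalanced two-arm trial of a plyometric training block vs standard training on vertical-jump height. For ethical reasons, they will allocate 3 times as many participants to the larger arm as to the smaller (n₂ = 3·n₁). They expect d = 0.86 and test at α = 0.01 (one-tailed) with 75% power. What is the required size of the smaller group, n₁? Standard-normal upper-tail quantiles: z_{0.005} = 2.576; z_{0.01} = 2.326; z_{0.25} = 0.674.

n₁ = 17

With allocation ratio k = n₂/n₁ = 3, Var(x̄₁−x̄₂) = σ²(1/n₁ + 1/(k·n₁)) = σ²·(k+1)/(k·n₁).
So n₁ = (1 + 1/k)·((z_{α} + z_β)/d)² = 1.333 × (3.000/0.86)².
n₁ = 1.333 × 12.17 = 16.2.
Round up: n₁ = 17, giving n₂ = 3 × 17 = 51.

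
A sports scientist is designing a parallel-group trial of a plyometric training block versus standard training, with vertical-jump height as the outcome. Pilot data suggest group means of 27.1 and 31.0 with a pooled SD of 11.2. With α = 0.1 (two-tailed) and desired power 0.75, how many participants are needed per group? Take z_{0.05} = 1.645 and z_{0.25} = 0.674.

n = 89 per group

Cohen's d = |M₁ − M₂| / SD_pooled = |27.1 − 31.0| / 11.2 = 3.9 / 11.2 = 0.348.
For two independent groups with equal n: n = 2·((z_{α/2} + z_β) / d)².
z_{α/2} + z_β = 1.645 + 0.674 = 2.319.
n = 2 × (2.319 / 0.348)² = 2 × 6.664² = 2 × 44.41 = 88.8.
Round up to the next whole participant.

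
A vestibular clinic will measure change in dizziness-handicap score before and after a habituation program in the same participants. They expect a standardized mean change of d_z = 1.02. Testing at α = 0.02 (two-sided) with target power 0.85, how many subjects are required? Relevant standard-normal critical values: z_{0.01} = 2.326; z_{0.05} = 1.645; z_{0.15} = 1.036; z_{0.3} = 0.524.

For a paired (one-sample on differences) test: n = ((z_{α/2} + z_β) / d)².
z_{α/2} + z_β = 2.326 + 1.036 = 3.362.
n = (3.362 / 1.02)² = 3.296² = 10.86.
Round up.

n = 11 pairs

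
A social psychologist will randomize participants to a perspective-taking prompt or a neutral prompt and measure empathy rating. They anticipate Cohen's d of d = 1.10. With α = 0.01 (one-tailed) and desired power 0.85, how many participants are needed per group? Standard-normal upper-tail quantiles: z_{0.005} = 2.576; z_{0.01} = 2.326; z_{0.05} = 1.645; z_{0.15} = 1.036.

n = 19 per group

For two independent groups with equal n: n = 2·((z_{α} + z_β) / d)².
z_{α} + z_β = 2.326 + 1.036 = 3.362.
n = 2 × (3.362 / 1.10)² = 2 × 3.056² = 2 × 9.34 = 18.7.
Round up to the next whole participant.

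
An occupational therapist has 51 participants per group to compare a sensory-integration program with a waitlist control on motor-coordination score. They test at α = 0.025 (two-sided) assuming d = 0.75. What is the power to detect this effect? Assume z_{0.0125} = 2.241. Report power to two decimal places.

power ≈ 0.94

For two equal groups, power = Φ(d·√(n/2) − z_{α/2}).
d·√(n/2) = 0.75 × √(51/2) = 0.75 × 5.050 = 3.787.
z_β = 3.787 − 2.241 = 1.546.
Power = Φ(1.546) = 0.939.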